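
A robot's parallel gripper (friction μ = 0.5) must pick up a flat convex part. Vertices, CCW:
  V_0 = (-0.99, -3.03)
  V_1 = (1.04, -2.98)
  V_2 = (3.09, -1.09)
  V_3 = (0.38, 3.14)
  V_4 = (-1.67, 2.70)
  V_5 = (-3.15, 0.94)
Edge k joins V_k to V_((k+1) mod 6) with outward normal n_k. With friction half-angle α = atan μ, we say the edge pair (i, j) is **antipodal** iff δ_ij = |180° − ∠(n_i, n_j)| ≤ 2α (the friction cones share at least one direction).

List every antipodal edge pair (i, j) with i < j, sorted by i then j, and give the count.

count = 5; pairs: (0,3), (0,4), (1,3), (1,4), (2,5)

α = atan 0.5 = 26.57°;  2α = 53.13°
n_0 = (+0.0246, -0.9997)
n_1 = (+0.6778, -0.7352)
n_2 = (+0.8420, +0.5394)
n_3 = (-0.2099, +0.9777)
n_4 = (-0.7654, +0.6436)
n_5 = (-0.8784, -0.4779)
  (0,1): δ = 138.74°  ·
  (0,2): δ = 58.76°  ·
  (0,3): δ = 10.70°  ✓
  (0,4): δ = 48.53°  ✓
  (0,5): δ = 117.14°  ·
  (1,2): δ = 100.03°  ·
  (1,3): δ = 30.56°  ✓
  (1,4): δ = 7.26°  ✓
  (1,5): δ = 75.88°  ·
  (2,3): δ = 110.53°  ·
  (2,4): δ = 72.71°  ·
  (2,5): δ = 4.10°  ✓
  (3,4): δ = 142.17°  ·
  (3,5): δ = 73.56°  ·
  (4,5): δ = 111.39°  ·
antipodal pairs: 5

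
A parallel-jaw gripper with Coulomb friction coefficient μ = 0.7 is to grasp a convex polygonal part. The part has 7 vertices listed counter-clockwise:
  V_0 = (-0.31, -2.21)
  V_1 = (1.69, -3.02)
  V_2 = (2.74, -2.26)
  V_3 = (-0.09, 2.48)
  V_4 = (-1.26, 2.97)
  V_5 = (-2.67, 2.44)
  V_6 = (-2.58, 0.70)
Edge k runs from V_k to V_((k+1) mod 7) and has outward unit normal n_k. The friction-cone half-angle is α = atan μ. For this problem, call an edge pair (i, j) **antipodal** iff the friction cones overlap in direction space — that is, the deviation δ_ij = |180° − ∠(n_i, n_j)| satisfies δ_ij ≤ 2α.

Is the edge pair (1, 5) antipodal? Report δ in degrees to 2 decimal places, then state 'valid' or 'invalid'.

δ = 57.06°, valid

α = atan 0.7 = 34.99°;  2α = 69.98°
edge 1: e_1 = (+1.05, +0.76);  n_1 = (+0.5863, -0.8101)
edge 5: e_5 = (+0.09, -1.74);  n_5 = (-0.9987, -0.0517)
∠(n_1, n_5) = 122.94°
δ = |180° − 122.94°| = 57.06°
57.06° ≤ 2α = 69.98°  →  valid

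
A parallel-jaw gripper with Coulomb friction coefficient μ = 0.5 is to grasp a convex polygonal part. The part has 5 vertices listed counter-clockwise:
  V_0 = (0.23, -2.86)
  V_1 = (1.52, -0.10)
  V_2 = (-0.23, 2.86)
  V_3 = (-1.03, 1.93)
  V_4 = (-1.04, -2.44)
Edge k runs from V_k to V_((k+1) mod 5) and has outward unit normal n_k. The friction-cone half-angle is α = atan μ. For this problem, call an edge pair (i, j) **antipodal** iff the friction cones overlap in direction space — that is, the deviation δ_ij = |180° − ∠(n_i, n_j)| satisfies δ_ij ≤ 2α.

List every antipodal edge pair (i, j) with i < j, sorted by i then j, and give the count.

α = atan 0.5 = 26.57°;  2α = 53.13°
n_0 = (+0.9059, -0.4234)
n_1 = (+0.8608, +0.5089)
n_2 = (-0.7581, +0.6521)
n_3 = (-1.0000, +0.0023)
n_4 = (-0.3140, -0.9494)
  (0,1): δ = 124.36°  ·
  (0,2): δ = 15.65°  ✓
  (0,3): δ = 24.92°  ✓
  (0,4): δ = 96.75°  ·
  (1,2): δ = 71.29°  ·
  (1,3): δ = 30.72°  ✓
  (1,4): δ = 41.11°  ✓
  (2,3): δ = 139.43°  ·
  (2,4): δ = 67.60°  ·
  (3,4): δ = 108.17°  ·
antipodal pairs: 4

count = 4; pairs: (0,2), (0,3), (1,3), (1,4)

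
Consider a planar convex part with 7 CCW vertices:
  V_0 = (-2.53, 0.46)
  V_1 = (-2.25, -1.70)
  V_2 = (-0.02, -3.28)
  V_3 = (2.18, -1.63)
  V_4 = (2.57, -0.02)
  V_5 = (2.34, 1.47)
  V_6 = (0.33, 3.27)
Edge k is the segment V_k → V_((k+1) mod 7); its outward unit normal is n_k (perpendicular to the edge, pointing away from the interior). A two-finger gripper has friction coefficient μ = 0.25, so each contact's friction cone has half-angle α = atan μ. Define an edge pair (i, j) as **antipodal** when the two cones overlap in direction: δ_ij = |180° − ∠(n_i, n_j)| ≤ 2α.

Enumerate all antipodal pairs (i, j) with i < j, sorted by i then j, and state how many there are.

α = atan 0.25 = 14.04°;  2α = 28.07°
n_0 = (-0.9917, -0.1286)
n_1 = (-0.5781, -0.8160)
n_2 = (+0.6000, -0.8000)
n_3 = (+0.9719, -0.2354)
n_4 = (+0.9883, +0.1526)
n_5 = (+0.6671, +0.7450)
n_6 = (-0.7008, +0.7133)
  (0,1): δ = 132.70°  ·
  (0,2): δ = 60.52°  ·
  (0,3): δ = 21.00°  ✓
  (0,4): δ = 1.39°  ✓
  (0,5): δ = 40.77°  ·
  (0,6): δ = 127.11°  ·
  (1,2): δ = 107.81°  ·
  (1,3): δ = 68.30°  ·
  (1,4): δ = 45.91°  ·
  (1,5): δ = 6.53°  ✓
  (1,6): δ = 79.81°  ·
  (2,3): δ = 140.49°  ·
  (2,4): δ = 118.09°  ·
  (2,5): δ = 78.72°  ·
  (2,6): δ = 7.62°  ✓
  (3,4): δ = 157.61°  ·
  (3,5): δ = 118.23°  ·
  (3,6): δ = 31.89°  ·
  (4,5): δ = 140.62°  ·
  (4,6): δ = 54.28°  ·
  (5,6): δ = 93.66°  ·
antipodal pairs: 4

count = 4; pairs: (0,3), (0,4), (1,5), (2,6)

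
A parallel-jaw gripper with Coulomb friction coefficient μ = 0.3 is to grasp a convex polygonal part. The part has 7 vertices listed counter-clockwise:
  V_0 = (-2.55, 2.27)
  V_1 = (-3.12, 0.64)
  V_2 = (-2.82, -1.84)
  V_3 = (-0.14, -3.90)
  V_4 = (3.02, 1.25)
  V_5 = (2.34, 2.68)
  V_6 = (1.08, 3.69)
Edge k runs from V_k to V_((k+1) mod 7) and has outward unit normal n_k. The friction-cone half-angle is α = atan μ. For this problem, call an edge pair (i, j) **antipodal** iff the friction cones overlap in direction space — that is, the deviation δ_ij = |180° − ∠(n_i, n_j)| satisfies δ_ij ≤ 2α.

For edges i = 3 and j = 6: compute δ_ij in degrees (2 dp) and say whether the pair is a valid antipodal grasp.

δ = 37.10°, invalid

α = atan 0.3 = 16.70°;  2α = 33.40°
edge 3: e_3 = (+3.16, +5.15);  n_3 = (+0.8523, -0.5230)
edge 6: e_6 = (-3.63, -1.42);  n_6 = (-0.3643, +0.9313)
∠(n_3, n_6) = 142.90°
δ = |180° − 142.90°| = 37.10°
37.10° > 2α = 33.40°  →  invalid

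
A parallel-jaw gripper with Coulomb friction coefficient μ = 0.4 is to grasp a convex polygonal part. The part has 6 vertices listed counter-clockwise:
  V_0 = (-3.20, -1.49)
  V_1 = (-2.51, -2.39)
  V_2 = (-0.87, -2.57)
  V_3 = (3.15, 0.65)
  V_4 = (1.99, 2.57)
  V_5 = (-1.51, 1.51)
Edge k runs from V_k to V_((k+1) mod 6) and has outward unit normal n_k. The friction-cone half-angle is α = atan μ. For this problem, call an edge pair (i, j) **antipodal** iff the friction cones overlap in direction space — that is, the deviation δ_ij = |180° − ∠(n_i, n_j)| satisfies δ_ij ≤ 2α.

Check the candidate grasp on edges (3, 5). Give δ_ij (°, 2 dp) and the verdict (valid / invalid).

δ = 60.53°, invalid

α = atan 0.4 = 21.80°;  2α = 43.60°
edge 3: e_3 = (-1.16, +1.92);  n_3 = (+0.8559, +0.5171)
edge 5: e_5 = (-1.69, -3.00);  n_5 = (-0.8713, +0.4908)
∠(n_3, n_5) = 119.47°
δ = |180° − 119.47°| = 60.53°
60.53° > 2α = 43.60°  →  invalid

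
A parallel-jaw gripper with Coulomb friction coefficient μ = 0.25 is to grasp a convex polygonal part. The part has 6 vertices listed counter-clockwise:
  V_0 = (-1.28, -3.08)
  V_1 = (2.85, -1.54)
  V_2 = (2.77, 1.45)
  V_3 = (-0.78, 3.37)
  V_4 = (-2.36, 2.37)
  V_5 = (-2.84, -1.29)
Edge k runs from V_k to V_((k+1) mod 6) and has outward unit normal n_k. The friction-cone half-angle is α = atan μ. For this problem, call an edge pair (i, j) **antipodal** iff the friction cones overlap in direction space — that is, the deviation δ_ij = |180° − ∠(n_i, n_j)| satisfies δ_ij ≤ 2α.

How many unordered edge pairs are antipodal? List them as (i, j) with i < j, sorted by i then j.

count = 3; pairs: (0,3), (1,4), (2,5)

α = atan 0.25 = 14.04°;  2α = 28.07°
n_0 = (+0.3494, -0.9370)
n_1 = (+0.9996, +0.0267)
n_2 = (+0.4757, +0.8796)
n_3 = (-0.5348, +0.8450)
n_4 = (-0.9915, +0.1300)
n_5 = (-0.7539, -0.6570)
  (0,1): δ = 108.92°  ·
  (0,2): δ = 48.86°  ·
  (0,3): δ = 11.88°  ✓
  (0,4): δ = 62.08°  ·
  (0,5): δ = 110.62°  ·
  (1,2): δ = 119.94°  ·
  (1,3): δ = 59.20°  ·
  (1,4): δ = 9.00°  ✓
  (1,5): δ = 39.54°  ·
  (2,3): δ = 119.26°  ·
  (2,4): δ = 69.07°  ·
  (2,5): δ = 20.52°  ✓
  (3,4): δ = 129.80°  ·
  (3,5): δ = 81.26°  ·
  (4,5): δ = 131.46°  ·
antipodal pairs: 3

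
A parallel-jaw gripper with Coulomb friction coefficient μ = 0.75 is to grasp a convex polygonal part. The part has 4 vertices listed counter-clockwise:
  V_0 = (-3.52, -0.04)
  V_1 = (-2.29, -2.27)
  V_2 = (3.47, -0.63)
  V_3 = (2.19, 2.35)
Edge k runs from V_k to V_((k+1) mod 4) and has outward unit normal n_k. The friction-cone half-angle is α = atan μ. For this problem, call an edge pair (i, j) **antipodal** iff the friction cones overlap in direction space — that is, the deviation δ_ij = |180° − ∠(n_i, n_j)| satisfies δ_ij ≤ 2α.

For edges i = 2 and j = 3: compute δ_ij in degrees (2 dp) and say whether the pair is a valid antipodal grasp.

δ = 90.53°, invalid

α = atan 0.75 = 36.87°;  2α = 73.74°
edge 2: e_2 = (-1.28, +2.98);  n_2 = (+0.9188, +0.3947)
edge 3: e_3 = (-5.71, -2.39);  n_3 = (-0.3861, +0.9225)
∠(n_2, n_3) = 89.47°
δ = |180° − 89.47°| = 90.53°
90.53° > 2α = 73.74°  →  invalid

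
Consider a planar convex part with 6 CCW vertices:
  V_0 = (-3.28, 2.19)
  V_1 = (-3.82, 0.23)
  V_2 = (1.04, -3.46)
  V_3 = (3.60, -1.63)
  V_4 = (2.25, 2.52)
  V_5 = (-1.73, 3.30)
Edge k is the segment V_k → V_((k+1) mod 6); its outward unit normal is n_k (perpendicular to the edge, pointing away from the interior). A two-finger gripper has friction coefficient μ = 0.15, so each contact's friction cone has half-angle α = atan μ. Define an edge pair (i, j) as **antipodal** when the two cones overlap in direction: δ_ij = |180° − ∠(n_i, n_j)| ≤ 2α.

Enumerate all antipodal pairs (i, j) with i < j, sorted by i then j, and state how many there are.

count = 1; pairs: (2,5)

α = atan 0.15 = 8.53°;  2α = 17.06°
n_0 = (-0.9641, +0.2656)
n_1 = (-0.6047, -0.7964)
n_2 = (+0.5815, -0.8135)
n_3 = (+0.9509, +0.3093)
n_4 = (+0.1923, +0.9813)
n_5 = (-0.5822, +0.8130)
  (0,1): δ = 111.80°  ·
  (0,2): δ = 39.04°  ·
  (0,3): δ = 33.42°  ·
  (0,4): δ = 94.32°  ·
  (0,5): δ = 141.01°  ·
  (1,2): δ = 107.23°  ·
  (1,3): δ = 34.77°  ·
  (1,4): δ = 26.12°  ·
  (1,5): δ = 72.82°  ·
  (2,3): δ = 107.54°  ·
  (2,4): δ = 46.65°  ·
  (2,5): δ = 0.05°  ✓
  (3,4): δ = 119.11°  ·
  (3,5): δ = 72.41°  ·
  (4,5): δ = 133.30°  ·
antipodal pairs: 1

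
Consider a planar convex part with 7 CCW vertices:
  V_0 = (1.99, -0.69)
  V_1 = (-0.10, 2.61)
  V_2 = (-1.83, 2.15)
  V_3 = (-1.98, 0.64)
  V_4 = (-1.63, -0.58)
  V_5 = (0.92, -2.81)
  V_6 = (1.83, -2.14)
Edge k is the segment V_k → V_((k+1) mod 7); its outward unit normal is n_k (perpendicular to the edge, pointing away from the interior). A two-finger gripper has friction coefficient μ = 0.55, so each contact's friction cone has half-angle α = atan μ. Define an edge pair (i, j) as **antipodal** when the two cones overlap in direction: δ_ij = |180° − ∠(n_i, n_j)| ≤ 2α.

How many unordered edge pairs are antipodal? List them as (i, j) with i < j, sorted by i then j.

count = 9; pairs: (0,2), (0,3), (0,4), (1,4), (1,5), (2,5), (2,6), (3,6), (4,6)

α = atan 0.55 = 28.81°;  2α = 57.62°
n_0 = (+0.8448, +0.5351)
n_1 = (-0.2570, +0.9664)
n_2 = (-0.9951, +0.0989)
n_3 = (-0.9612, -0.2758)
n_4 = (-0.6583, -0.7528)
n_5 = (+0.5929, -0.8053)
n_6 = (+0.9940, -0.1097)
  (0,1): δ = 107.46°  ·
  (0,2): δ = 38.02°  ✓
  (0,3): δ = 16.34°  ✓
  (0,4): δ = 16.48°  ✓
  (0,5): δ = 94.02°  ·
  (0,6): δ = 141.36°  ·
  (1,2): δ = 110.56°  ·
  (1,3): δ = 88.88°  ·
  (1,4): δ = 56.06°  ✓
  (1,5): δ = 21.47°  ✓
  (1,6): δ = 68.81°  ·
  (2,3): δ = 158.32°  ·
  (2,4): δ = 125.50°  ·
  (2,5): δ = 47.96°  ✓
  (2,6): δ = 0.62°  ✓
  (3,4): δ = 147.18°  ·
  (3,5): δ = 69.64°  ·
  (3,6): δ = 22.30°  ✓
  (4,5): δ = 102.47°  ·
  (4,6): δ = 55.13°  ✓
  (5,6): δ = 132.66°  ·
antipodal pairs: 9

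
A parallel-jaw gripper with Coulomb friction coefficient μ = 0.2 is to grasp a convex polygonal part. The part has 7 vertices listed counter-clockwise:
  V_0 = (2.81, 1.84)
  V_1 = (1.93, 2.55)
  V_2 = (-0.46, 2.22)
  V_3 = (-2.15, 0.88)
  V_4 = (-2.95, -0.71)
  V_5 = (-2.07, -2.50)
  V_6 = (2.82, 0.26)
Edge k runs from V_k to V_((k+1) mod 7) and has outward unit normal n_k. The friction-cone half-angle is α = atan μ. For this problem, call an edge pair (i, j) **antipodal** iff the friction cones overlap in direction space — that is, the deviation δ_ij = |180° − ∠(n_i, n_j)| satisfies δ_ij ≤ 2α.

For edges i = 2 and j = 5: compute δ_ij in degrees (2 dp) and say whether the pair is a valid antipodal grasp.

δ = 8.97°, valid

α = atan 0.2 = 11.31°;  2α = 22.62°
edge 2: e_2 = (-1.69, -1.34);  n_2 = (-0.6213, +0.7836)
edge 5: e_5 = (+4.89, +2.76);  n_5 = (+0.4915, -0.8709)
∠(n_2, n_5) = 171.03°
δ = |180° − 171.03°| = 8.97°
8.97° ≤ 2α = 22.62°  →  valid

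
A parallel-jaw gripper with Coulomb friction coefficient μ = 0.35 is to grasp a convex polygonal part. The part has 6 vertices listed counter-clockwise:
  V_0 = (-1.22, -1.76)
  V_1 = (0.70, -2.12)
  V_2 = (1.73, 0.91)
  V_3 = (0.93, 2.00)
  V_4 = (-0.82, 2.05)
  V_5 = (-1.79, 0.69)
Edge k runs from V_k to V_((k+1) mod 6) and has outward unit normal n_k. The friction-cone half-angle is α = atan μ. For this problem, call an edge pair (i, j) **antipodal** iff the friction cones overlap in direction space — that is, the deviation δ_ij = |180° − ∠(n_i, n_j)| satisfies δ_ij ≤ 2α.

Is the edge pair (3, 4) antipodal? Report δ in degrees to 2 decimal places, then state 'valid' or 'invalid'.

α = atan 0.35 = 19.29°;  2α = 38.58°
edge 3: e_3 = (-1.75, +0.05);  n_3 = (+0.0286, +0.9996)
edge 4: e_4 = (-0.97, -1.36);  n_4 = (-0.8141, +0.5807)
∠(n_3, n_4) = 56.14°
δ = |180° − 56.14°| = 123.86°
123.86° > 2α = 38.58°  →  invalid

δ = 123.86°, invalid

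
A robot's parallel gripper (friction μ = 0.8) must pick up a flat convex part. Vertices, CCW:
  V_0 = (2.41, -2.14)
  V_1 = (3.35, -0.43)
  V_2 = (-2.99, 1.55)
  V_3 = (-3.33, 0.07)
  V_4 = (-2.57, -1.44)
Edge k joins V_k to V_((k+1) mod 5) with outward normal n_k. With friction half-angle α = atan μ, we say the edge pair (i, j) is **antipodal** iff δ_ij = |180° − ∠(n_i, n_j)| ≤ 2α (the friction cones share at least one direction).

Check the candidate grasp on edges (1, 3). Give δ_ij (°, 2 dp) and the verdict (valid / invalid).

α = atan 0.8 = 38.66°;  2α = 77.32°
edge 1: e_1 = (-6.34, +1.98);  n_1 = (+0.2981, +0.9545)
edge 3: e_3 = (+0.76, -1.51);  n_3 = (-0.8932, -0.4496)
∠(n_1, n_3) = 134.06°
δ = |180° − 134.06°| = 45.94°
45.94° ≤ 2α = 77.32°  →  valid

δ = 45.94°, valid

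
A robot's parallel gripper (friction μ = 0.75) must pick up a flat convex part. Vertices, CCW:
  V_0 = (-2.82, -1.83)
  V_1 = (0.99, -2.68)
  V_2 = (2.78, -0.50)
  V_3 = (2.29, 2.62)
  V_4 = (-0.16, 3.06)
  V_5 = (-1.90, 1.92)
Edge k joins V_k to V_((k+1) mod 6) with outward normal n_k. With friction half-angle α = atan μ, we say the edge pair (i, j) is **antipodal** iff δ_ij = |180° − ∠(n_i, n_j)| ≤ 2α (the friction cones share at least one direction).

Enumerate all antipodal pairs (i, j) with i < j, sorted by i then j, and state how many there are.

α = atan 0.75 = 36.87°;  2α = 73.74°
n_0 = (-0.2177, -0.9760)
n_1 = (+0.7729, -0.6346)
n_2 = (+0.9879, +0.1551)
n_3 = (+0.1768, +0.9843)
n_4 = (-0.5480, +0.8365)
n_5 = (-0.9712, +0.2383)
  (0,1): δ = 116.81°  ·
  (0,2): δ = 68.50°  ✓
  (0,3): δ = 2.40°  ✓
  (0,4): δ = 45.81°  ✓
  (0,5): δ = 88.79°  ·
  (1,2): δ = 131.69°  ·
  (1,3): δ = 60.79°  ✓
  (1,4): δ = 17.38°  ✓
  (1,5): δ = 25.61°  ✓
  (2,3): δ = 109.11°  ·
  (2,4): δ = 65.69°  ✓
  (2,5): δ = 22.71°  ✓
  (3,4): δ = 136.59°  ·
  (3,5): δ = 93.60°  ·
  (4,5): δ = 137.02°  ·
antipodal pairs: 8

count = 8; pairs: (0,2), (0,3), (0,4), (1,3), (1,4), (1,5), (2,4), (2,5)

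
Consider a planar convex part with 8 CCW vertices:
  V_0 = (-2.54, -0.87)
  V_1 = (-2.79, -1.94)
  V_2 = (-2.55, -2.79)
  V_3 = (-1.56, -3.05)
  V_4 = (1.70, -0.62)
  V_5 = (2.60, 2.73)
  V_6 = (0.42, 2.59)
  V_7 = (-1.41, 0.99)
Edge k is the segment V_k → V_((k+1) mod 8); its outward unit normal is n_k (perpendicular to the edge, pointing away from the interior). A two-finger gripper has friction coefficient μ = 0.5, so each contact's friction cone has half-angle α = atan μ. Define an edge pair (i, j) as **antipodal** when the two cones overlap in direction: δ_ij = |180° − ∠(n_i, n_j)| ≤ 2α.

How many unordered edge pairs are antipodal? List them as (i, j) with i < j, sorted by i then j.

count = 9; pairs: (0,3), (0,4), (1,4), (2,5), (3,5), (3,6), (3,7), (4,6), (4,7)

α = atan 0.5 = 26.57°;  2α = 53.13°
n_0 = (-0.9738, +0.2275)
n_1 = (-0.9624, -0.2717)
n_2 = (-0.2540, -0.9672)
n_3 = (+0.5976, -0.8018)
n_4 = (+0.9658, -0.2595)
n_5 = (-0.0641, +0.9979)
n_6 = (-0.6582, +0.7528)
n_7 = (-0.8546, +0.5192)
  (0,1): δ = 151.08°  ·
  (0,2): δ = 91.56°  ·
  (0,3): δ = 40.15°  ✓
  (0,4): δ = 1.89°  ✓
  (0,5): δ = 106.83°  ·
  (0,6): δ = 144.31°  ·
  (0,7): δ = 161.87°  ·
  (1,2): δ = 120.48°  ·
  (1,3): δ = 69.07°  ·
  (1,4): δ = 30.80°  ✓
  (1,5): δ = 77.91°  ·
  (1,6): δ = 115.40°  ·
  (1,7): δ = 132.95°  ·
  (2,3): δ = 128.58°  ·
  (2,4): δ = 90.32°  ·
  (2,5): δ = 18.39°  ✓
  (2,6): δ = 55.88°  ·
  (2,7): δ = 73.44°  ·
  (3,4): δ = 141.74°  ·
  (3,5): δ = 33.03°  ✓
  (3,6): δ = 4.46°  ✓
  (3,7): δ = 22.02°  ✓
  (4,5): δ = 71.29°  ·
  (4,6): δ = 33.80°  ✓
  (4,7): δ = 16.24°  ✓
  (5,6): δ = 142.51°  ·
  (5,7): δ = 124.95°  ·
  (6,7): δ = 162.44°  ·
antipodal pairs: 9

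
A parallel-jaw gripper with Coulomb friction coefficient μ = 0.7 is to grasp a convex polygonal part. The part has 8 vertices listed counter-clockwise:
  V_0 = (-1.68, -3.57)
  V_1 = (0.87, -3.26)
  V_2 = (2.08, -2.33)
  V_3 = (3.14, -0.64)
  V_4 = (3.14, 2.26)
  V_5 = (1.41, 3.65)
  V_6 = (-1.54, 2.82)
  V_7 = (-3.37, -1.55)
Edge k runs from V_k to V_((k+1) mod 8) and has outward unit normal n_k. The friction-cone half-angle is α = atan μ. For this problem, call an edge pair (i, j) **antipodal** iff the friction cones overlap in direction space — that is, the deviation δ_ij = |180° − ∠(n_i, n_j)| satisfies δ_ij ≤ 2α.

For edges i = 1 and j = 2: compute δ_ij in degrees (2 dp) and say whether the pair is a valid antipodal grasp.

α = atan 0.7 = 34.99°;  2α = 69.98°
edge 1: e_1 = (+1.21, +0.93);  n_1 = (+0.6094, -0.7929)
edge 2: e_2 = (+1.06, +1.69);  n_2 = (+0.8472, -0.5314)
∠(n_1, n_2) = 20.36°
δ = |180° − 20.36°| = 159.64°
159.64° > 2α = 69.98°  →  invalid

δ = 159.64°, invalid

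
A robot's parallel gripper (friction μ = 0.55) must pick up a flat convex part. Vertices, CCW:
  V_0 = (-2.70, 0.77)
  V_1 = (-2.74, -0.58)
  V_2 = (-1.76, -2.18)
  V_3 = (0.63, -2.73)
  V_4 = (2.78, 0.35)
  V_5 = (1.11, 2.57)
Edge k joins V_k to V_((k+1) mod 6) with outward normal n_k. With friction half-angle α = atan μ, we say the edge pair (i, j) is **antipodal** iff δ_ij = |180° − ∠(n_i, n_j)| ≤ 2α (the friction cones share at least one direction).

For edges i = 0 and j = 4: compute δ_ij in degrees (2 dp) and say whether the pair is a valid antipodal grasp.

α = atan 0.55 = 28.81°;  2α = 57.62°
edge 0: e_0 = (-0.04, -1.35);  n_0 = (-0.9996, +0.0296)
edge 4: e_4 = (-1.67, +2.22);  n_4 = (+0.7991, +0.6012)
∠(n_0, n_4) = 141.35°
δ = |180° − 141.35°| = 38.65°
38.65° ≤ 2α = 57.62°  →  valid

δ = 38.65°, valid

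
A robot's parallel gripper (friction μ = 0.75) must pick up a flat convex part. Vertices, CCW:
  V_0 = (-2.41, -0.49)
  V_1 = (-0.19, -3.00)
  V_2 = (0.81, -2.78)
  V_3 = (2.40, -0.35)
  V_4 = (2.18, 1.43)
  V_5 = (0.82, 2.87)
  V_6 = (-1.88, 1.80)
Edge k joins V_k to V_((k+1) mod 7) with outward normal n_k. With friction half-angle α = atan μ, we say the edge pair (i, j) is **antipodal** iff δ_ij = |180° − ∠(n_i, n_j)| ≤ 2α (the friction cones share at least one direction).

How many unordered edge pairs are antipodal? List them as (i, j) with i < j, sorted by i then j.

count = 10; pairs: (0,3), (0,4), (0,5), (1,4), (1,5), (1,6), (2,5), (2,6), (3,6), (4,6)

α = atan 0.75 = 36.87°;  2α = 73.74°
n_0 = (-0.7491, -0.6625)
n_1 = (+0.2149, -0.9766)
n_2 = (+0.8368, -0.5475)
n_3 = (+0.9924, +0.1227)
n_4 = (+0.7270, +0.6866)
n_5 = (-0.3684, +0.9297)
n_6 = (-0.9742, +0.2255)
  (0,1): δ = 119.08°  ·
  (0,2): δ = 74.69°  ·
  (0,3): δ = 34.45°  ✓
  (0,4): δ = 1.87°  ✓
  (0,5): δ = 70.13°  ✓
  (0,6): δ = 125.48°  ·
  (1,2): δ = 135.60°  ·
  (1,3): δ = 95.36°  ·
  (1,4): δ = 59.04°  ✓
  (1,5): δ = 9.21°  ✓
  (1,6): δ = 64.56°  ✓
  (2,3): δ = 139.76°  ·
  (2,4): δ = 103.44°  ·
  (2,5): δ = 35.18°  ✓
  (2,6): δ = 20.17°  ✓
  (3,4): δ = 143.68°  ·
  (3,5): δ = 75.43°  ·
  (3,6): δ = 20.08°  ✓
  (4,5): δ = 111.75°  ·
  (4,6): δ = 56.39°  ✓
  (5,6): δ = 124.65°  ·
antipodal pairs: 10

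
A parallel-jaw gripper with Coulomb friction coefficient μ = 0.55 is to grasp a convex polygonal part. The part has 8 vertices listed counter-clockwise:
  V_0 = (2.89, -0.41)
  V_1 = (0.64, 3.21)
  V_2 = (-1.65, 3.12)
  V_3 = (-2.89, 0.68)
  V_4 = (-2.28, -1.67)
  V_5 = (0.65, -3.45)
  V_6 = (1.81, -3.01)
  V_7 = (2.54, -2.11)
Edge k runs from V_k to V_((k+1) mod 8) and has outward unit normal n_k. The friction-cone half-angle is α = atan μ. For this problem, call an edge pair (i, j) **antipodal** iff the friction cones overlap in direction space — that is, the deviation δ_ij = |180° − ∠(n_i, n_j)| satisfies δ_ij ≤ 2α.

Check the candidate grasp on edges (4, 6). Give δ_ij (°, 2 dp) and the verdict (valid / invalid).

α = atan 0.55 = 28.81°;  2α = 57.62°
edge 4: e_4 = (+2.93, -1.78);  n_4 = (-0.5192, -0.8546)
edge 6: e_6 = (+0.73, +0.90);  n_6 = (+0.7766, -0.6299)
∠(n_4, n_6) = 82.23°
δ = |180° − 82.23°| = 97.77°
97.77° > 2α = 57.62°  →  invalid

δ = 97.77°, invalid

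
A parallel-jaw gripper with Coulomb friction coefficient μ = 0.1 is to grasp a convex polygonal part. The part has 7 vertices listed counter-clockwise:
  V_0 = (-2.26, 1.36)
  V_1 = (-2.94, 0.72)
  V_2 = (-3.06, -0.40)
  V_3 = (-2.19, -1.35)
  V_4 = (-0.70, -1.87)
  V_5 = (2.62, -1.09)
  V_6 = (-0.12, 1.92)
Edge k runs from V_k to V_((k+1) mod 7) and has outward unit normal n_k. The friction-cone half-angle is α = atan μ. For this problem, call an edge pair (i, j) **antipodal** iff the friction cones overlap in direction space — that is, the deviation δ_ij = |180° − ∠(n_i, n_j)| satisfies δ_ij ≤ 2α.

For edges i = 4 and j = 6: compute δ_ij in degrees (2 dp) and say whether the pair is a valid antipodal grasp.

δ = 1.44°, valid

α = atan 0.1 = 5.71°;  2α = 11.42°
edge 4: e_4 = (+3.32, +0.78);  n_4 = (+0.2287, -0.9735)
edge 6: e_6 = (-2.14, -0.56);  n_6 = (-0.2532, +0.9674)
∠(n_4, n_6) = 178.56°
δ = |180° − 178.56°| = 1.44°
1.44° ≤ 2α = 11.42°  →  valid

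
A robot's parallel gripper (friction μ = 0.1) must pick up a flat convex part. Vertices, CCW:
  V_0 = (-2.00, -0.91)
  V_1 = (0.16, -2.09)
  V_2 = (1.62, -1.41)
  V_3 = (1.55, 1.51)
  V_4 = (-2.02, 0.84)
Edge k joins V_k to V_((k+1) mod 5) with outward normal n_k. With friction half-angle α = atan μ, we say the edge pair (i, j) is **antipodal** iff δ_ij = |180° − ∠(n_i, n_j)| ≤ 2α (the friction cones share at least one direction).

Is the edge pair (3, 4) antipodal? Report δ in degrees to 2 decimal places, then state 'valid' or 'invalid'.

α = atan 0.1 = 5.71°;  2α = 11.42°
edge 3: e_3 = (-3.57, -0.67);  n_3 = (-0.1845, +0.9828)
edge 4: e_4 = (+0.02, -1.75);  n_4 = (-0.9999, -0.0114)
∠(n_3, n_4) = 80.03°
δ = |180° − 80.03°| = 99.97°
99.97° > 2α = 11.42°  →  invalid

δ = 99.97°, invalid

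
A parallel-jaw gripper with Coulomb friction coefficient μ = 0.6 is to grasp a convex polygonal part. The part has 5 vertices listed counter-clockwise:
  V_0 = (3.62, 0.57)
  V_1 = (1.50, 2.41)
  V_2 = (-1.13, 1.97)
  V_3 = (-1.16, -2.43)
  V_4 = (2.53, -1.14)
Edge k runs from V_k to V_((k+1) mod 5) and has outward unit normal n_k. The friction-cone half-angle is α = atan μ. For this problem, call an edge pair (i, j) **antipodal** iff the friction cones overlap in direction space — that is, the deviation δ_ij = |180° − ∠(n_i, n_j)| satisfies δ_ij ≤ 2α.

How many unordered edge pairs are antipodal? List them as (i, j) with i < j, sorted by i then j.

count = 5; pairs: (0,2), (0,3), (1,3), (1,4), (2,4)

α = atan 0.6 = 30.96°;  2α = 61.93°
n_0 = (+0.6555, +0.7552)
n_1 = (-0.1650, +0.9863)
n_2 = (-1.0000, +0.0068)
n_3 = (+0.3300, -0.9440)
n_4 = (+0.8433, -0.5375)
  (0,1): δ = 129.55°  ·
  (0,2): δ = 49.44°  ✓
  (0,3): δ = 60.22°  ✓
  (0,4): δ = 98.44°  ·
  (1,2): δ = 99.89°  ·
  (1,3): δ = 9.77°  ✓
  (1,4): δ = 47.99°  ✓
  (2,3): δ = 70.34°  ·
  (2,4): δ = 32.12°  ✓
  (3,4): δ = 141.78°  ·
antipodal pairs: 5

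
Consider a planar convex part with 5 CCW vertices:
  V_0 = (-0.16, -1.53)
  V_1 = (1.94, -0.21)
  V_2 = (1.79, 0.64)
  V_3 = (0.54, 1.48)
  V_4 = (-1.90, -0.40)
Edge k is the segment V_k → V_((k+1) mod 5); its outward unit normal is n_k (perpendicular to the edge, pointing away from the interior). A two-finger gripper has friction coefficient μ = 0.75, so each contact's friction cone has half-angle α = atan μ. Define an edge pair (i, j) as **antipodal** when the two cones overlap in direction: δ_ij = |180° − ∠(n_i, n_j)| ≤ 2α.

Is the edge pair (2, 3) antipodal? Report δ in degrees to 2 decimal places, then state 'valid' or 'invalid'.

δ = 108.48°, invalid

α = atan 0.75 = 36.87°;  2α = 73.74°
edge 2: e_2 = (-1.25, +0.84);  n_2 = (+0.5578, +0.8300)
edge 3: e_3 = (-2.44, -1.88);  n_3 = (-0.6103, +0.7921)
∠(n_2, n_3) = 71.52°
δ = |180° − 71.52°| = 108.48°
108.48° > 2α = 73.74°  →  invalid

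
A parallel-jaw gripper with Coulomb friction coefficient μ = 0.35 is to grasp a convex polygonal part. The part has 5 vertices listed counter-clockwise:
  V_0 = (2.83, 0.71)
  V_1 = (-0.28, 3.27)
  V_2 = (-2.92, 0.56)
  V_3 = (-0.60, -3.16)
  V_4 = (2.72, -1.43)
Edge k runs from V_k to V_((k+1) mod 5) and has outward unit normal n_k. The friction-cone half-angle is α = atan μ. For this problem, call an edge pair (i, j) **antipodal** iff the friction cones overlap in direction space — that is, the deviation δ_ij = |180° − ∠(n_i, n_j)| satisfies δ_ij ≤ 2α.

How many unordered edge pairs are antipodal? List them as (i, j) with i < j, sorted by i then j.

α = atan 0.35 = 19.29°;  2α = 38.58°
n_0 = (+0.6355, +0.7721)
n_1 = (-0.7163, +0.6978)
n_2 = (-0.8485, -0.5292)
n_3 = (+0.4621, -0.8868)
n_4 = (+0.9987, -0.0513)
  (0,1): δ = 94.79°  ·
  (0,2): δ = 18.59°  ✓
  (0,3): δ = 66.98°  ·
  (0,4): δ = 126.52°  ·
  (1,2): δ = 103.80°  ·
  (1,3): δ = 18.23°  ✓
  (1,4): δ = 41.31°  ·
  (2,3): δ = 94.43°  ·
  (2,4): δ = 34.89°  ✓
  (3,4): δ = 120.47°  ·
antipodal pairs: 3

count = 3; pairs: (0,2), (1,3), (2,4)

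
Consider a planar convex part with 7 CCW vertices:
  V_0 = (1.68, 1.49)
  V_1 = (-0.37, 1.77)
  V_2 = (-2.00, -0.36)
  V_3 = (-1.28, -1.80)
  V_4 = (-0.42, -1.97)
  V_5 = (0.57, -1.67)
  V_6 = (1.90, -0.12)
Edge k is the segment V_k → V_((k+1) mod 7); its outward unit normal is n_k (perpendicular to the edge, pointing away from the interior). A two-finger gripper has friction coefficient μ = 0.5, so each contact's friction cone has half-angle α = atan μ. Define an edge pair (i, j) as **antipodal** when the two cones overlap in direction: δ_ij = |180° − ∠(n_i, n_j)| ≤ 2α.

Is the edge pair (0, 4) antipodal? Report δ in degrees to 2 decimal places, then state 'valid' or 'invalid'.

α = atan 0.5 = 26.57°;  2α = 53.13°
edge 0: e_0 = (-2.05, +0.28);  n_0 = (+0.1353, +0.9908)
edge 4: e_4 = (+0.99, +0.30);  n_4 = (+0.2900, -0.9570)
∠(n_0, n_4) = 155.36°
δ = |180° − 155.36°| = 24.64°
24.64° ≤ 2α = 53.13°  →  valid

δ = 24.64°, valid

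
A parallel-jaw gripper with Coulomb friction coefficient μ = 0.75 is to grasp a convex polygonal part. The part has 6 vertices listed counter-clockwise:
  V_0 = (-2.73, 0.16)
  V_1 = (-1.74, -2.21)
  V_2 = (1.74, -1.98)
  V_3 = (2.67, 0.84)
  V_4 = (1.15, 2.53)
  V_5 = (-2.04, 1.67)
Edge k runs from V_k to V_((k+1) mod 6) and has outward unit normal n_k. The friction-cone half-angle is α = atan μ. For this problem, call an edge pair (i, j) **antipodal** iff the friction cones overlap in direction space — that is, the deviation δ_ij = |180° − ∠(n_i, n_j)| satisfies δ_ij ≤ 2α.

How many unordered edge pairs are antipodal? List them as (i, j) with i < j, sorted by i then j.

α = atan 0.75 = 36.87°;  2α = 73.74°
n_0 = (-0.9227, -0.3854)
n_1 = (+0.0659, -0.9978)
n_2 = (+0.9497, -0.3132)
n_3 = (+0.7435, +0.6687)
n_4 = (-0.2603, +0.9655)
n_5 = (-0.9095, +0.4156)
  (0,1): δ = 108.89°  ·
  (0,2): δ = 40.92°  ✓
  (0,3): δ = 19.30°  ✓
  (0,4): δ = 82.42°  ·
  (0,5): δ = 132.77°  ·
  (1,2): δ = 112.03°  ·
  (1,3): δ = 51.81°  ✓
  (1,4): δ = 11.31°  ✓
  (1,5): δ = 61.66°  ✓
  (2,3): δ = 119.78°  ·
  (2,4): δ = 56.66°  ✓
  (2,5): δ = 6.31°  ✓
  (3,4): δ = 116.88°  ·
  (3,5): δ = 66.53°  ✓
  (4,5): δ = 129.65°  ·
antipodal pairs: 8

count = 8; pairs: (0,2), (0,3), (1,3), (1,4), (1,5), (2,4), (2,5), (3,5)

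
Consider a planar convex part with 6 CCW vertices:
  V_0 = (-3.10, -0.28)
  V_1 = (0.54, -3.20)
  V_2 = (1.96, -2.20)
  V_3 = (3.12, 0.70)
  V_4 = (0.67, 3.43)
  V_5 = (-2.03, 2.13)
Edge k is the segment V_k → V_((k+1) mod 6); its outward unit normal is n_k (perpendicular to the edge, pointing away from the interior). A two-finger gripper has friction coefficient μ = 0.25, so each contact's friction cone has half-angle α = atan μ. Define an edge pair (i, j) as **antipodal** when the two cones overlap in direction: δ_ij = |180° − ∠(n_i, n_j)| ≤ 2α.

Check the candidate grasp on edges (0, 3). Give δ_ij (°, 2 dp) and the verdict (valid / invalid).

α = atan 0.25 = 14.04°;  2α = 28.07°
edge 0: e_0 = (+3.64, -2.92);  n_0 = (-0.6257, -0.7800)
edge 3: e_3 = (-2.45, +2.73);  n_3 = (+0.7442, +0.6679)
∠(n_0, n_3) = 170.64°
δ = |180° − 170.64°| = 9.36°
9.36° ≤ 2α = 28.07°  →  valid

δ = 9.36°, valid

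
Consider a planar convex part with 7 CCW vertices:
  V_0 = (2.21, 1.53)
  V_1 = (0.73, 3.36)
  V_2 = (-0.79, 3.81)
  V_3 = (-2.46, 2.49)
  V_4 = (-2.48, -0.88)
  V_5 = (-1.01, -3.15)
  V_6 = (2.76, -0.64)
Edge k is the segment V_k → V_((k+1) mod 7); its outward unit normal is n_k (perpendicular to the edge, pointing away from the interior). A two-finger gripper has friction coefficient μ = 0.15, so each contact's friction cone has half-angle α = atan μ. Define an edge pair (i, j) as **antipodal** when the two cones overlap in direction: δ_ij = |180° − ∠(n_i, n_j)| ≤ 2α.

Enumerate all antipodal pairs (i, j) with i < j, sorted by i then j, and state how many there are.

α = atan 0.15 = 8.53°;  2α = 17.06°
n_0 = (+0.7775, +0.6288)
n_1 = (+0.2839, +0.9589)
n_2 = (-0.6201, +0.7845)
n_3 = (-1.0000, +0.0059)
n_4 = (-0.8394, -0.5436)
n_5 = (+0.5542, -0.8324)
n_6 = (+0.9693, +0.2457)
  (0,1): δ = 145.46°  ·
  (0,2): δ = 90.64°  ·
  (0,3): δ = 39.30°  ·
  (0,4): δ = 6.04°  ✓
  (0,5): δ = 84.69°  ·
  (0,6): δ = 155.26°  ·
  (1,2): δ = 125.18°  ·
  (1,3): δ = 73.85°  ·
  (1,4): δ = 40.58°  ·
  (1,5): δ = 50.15°  ·
  (1,6): δ = 120.71°  ·
  (2,3): δ = 128.66°  ·
  (2,4): δ = 95.40°  ·
  (2,5): δ = 4.67°  ✓
  (2,6): δ = 65.90°  ·
  (3,4): δ = 146.73°  ·
  (3,5): δ = 56.00°  ·
  (3,6): δ = 14.56°  ✓
  (4,5): δ = 89.27°  ·
  (4,6): δ = 18.70°  ·
  (5,6): δ = 109.43°  ·
antipodal pairs: 3

count = 3; pairs: (0,4), (2,5), (3,6)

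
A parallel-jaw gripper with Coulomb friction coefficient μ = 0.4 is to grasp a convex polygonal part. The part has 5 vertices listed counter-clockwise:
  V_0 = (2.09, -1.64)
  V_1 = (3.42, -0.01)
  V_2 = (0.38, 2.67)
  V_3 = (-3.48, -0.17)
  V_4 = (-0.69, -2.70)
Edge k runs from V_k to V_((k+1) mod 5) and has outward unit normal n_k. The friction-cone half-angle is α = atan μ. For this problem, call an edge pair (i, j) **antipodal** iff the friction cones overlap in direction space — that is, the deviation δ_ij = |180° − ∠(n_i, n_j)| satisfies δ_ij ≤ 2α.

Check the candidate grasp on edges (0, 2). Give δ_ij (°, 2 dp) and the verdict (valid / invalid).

δ = 14.44°, valid

α = atan 0.4 = 21.80°;  2α = 43.60°
edge 0: e_0 = (+1.33, +1.63);  n_0 = (+0.7748, -0.6322)
edge 2: e_2 = (-3.86, -2.84);  n_2 = (-0.5926, +0.8055)
∠(n_0, n_2) = 165.56°
δ = |180° − 165.56°| = 14.44°
14.44° ≤ 2α = 43.60°  →  valid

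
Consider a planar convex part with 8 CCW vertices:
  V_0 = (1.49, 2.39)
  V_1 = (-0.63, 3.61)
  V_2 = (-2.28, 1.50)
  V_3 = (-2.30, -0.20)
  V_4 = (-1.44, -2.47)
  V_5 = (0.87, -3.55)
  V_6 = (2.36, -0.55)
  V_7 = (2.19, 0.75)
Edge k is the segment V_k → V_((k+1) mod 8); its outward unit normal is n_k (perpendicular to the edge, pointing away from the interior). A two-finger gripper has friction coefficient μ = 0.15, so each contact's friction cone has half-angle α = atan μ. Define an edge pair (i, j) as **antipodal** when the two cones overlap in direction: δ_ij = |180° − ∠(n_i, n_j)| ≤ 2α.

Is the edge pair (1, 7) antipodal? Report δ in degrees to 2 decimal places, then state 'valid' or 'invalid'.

δ = 61.14°, invalid

α = atan 0.15 = 8.53°;  2α = 17.06°
edge 1: e_1 = (-1.65, -2.11);  n_1 = (-0.7877, +0.6160)
edge 7: e_7 = (-0.70, +1.64);  n_7 = (+0.9197, +0.3926)
∠(n_1, n_7) = 118.86°
δ = |180° − 118.86°| = 61.14°
61.14° > 2α = 17.06°  →  invalid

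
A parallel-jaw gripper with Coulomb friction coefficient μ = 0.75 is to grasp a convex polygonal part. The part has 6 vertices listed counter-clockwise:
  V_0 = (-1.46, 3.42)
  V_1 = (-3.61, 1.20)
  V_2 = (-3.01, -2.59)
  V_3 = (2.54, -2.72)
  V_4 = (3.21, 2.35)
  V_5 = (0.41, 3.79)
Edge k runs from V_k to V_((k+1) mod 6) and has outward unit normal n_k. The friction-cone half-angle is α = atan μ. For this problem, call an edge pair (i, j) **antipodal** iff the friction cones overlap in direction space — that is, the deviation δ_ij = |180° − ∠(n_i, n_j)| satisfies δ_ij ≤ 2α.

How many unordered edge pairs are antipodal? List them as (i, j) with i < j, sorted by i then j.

count = 7; pairs: (0,2), (0,3), (1,3), (1,4), (2,4), (2,5), (3,5)

α = atan 0.75 = 36.87°;  2α = 73.74°
n_0 = (-0.7183, +0.6957)
n_1 = (-0.9877, -0.1564)
n_2 = (-0.0234, -0.9997)
n_3 = (+0.9914, -0.1310)
n_4 = (+0.4573, +0.8893)
n_5 = (-0.1941, +0.9810)
  (0,1): δ = 126.92°  ·
  (0,2): δ = 47.26°  ✓
  (0,3): δ = 36.55°  ✓
  (0,4): δ = 106.87°  ·
  (0,5): δ = 145.27°  ·
  (1,2): δ = 100.34°  ·
  (1,3): δ = 16.52°  ✓
  (1,4): δ = 53.79°  ✓
  (1,5): δ = 92.20°  ·
  (2,3): δ = 96.19°  ·
  (2,4): δ = 25.87°  ✓
  (2,5): δ = 12.53°  ✓
  (3,4): δ = 109.69°  ·
  (3,5): δ = 71.28°  ✓
  (4,5): δ = 141.59°  ·
antipodal pairs: 7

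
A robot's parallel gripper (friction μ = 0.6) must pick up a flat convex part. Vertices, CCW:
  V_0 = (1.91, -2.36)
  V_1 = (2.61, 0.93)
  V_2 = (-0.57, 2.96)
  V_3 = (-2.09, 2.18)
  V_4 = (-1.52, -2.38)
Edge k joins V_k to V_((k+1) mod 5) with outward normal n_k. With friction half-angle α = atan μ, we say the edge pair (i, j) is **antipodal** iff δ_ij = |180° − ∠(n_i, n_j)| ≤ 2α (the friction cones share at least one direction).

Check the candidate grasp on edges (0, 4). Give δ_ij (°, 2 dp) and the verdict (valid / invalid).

δ = 102.35°, invalid

α = atan 0.6 = 30.96°;  2α = 61.93°
edge 0: e_0 = (+0.70, +3.29);  n_0 = (+0.9781, -0.2081)
edge 4: e_4 = (+3.43, +0.02);  n_4 = (+0.0058, -1.0000)
∠(n_0, n_4) = 77.65°
δ = |180° − 77.65°| = 102.35°
102.35° > 2α = 61.93°  →  invalid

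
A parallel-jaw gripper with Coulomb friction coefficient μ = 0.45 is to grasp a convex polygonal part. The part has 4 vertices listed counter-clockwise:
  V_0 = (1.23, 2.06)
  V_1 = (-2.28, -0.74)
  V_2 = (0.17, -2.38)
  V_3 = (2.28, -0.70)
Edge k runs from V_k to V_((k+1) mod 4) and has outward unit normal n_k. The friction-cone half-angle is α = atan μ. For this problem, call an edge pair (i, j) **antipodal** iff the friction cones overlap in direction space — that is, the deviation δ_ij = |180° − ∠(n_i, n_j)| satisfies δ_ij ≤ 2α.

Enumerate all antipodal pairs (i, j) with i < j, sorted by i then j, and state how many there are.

α = atan 0.45 = 24.23°;  2α = 48.46°
n_0 = (-0.6236, +0.7817)
n_1 = (-0.5563, -0.8310)
n_2 = (+0.6229, -0.7823)
n_3 = (+0.9346, +0.3556)
  (0,1): δ = 72.38°  ·
  (0,2): δ = 0.05°  ✓
  (0,3): δ = 72.25°  ·
  (1,2): δ = 107.68°  ·
  (1,3): δ = 35.37°  ✓
  (2,3): δ = 107.70°  ·
antipodal pairs: 2

count = 2; pairs: (0,2), (1,3)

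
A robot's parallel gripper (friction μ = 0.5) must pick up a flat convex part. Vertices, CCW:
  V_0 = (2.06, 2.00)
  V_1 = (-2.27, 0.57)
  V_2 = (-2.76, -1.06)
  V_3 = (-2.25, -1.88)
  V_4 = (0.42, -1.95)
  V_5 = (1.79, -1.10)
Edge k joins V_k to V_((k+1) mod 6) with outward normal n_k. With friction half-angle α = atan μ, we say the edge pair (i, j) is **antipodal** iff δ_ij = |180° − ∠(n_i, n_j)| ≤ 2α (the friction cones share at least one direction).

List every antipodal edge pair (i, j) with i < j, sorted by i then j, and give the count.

α = atan 0.5 = 26.57°;  2α = 53.13°
n_0 = (-0.3136, +0.9496)
n_1 = (-0.9577, +0.2879)
n_2 = (-0.8492, -0.5281)
n_3 = (-0.0262, -0.9997)
n_4 = (+0.5272, -0.8497)
n_5 = (+0.9962, -0.0868)
  (0,1): δ = 125.01°  ·
  (0,2): δ = 76.40°  ·
  (0,3): δ = 19.78°  ✓
  (0,4): δ = 13.54°  ✓
  (0,5): δ = 66.75°  ·
  (1,2): δ = 131.39°  ·
  (1,3): δ = 74.77°  ·
  (1,4): δ = 41.45°  ✓
  (1,5): δ = 11.75°  ✓
  (2,3): δ = 123.38°  ·
  (2,4): δ = 90.06°  ·
  (2,5): δ = 36.86°  ✓
  (3,4): δ = 146.68°  ·
  (3,5): δ = 93.48°  ·
  (4,5): δ = 126.79°  ·
antipodal pairs: 5

count = 5; pairs: (0,3), (0,4), (1,4), (1,5), (2,5)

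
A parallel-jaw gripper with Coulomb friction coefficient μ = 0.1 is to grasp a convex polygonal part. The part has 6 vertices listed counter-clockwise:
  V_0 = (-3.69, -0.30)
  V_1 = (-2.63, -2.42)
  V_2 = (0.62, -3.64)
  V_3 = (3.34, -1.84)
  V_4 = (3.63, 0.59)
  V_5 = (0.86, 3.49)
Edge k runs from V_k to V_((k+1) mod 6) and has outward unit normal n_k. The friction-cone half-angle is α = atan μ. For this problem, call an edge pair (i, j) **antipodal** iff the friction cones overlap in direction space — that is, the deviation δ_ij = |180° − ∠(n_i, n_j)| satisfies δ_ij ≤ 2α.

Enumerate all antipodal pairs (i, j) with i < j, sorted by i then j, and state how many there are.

α = atan 0.1 = 5.71°;  2α = 11.42°
n_0 = (-0.8944, -0.4472)
n_1 = (-0.3514, -0.9362)
n_2 = (+0.5519, -0.8339)
n_3 = (+0.9930, -0.1185)
n_4 = (+0.7231, +0.6907)
n_5 = (-0.6400, +0.7684)
  (0,1): δ = 137.14°  ·
  (0,2): δ = 83.07°  ·
  (0,3): δ = 33.37°  ·
  (0,4): δ = 17.12°  ·
  (0,5): δ = 103.23°  ·
  (1,2): δ = 125.93°  ·
  (1,3): δ = 76.23°  ·
  (1,4): δ = 25.74°  ·
  (1,5): δ = 60.37°  ·
  (2,3): δ = 130.30°  ·
  (2,4): δ = 79.81°  ·
  (2,5): δ = 6.30°  ✓
  (3,4): δ = 129.51°  ·
  (3,5): δ = 43.40°  ·
  (4,5): δ = 93.89°  ·
antipodal pairs: 1

count = 1; pairs: (2,5)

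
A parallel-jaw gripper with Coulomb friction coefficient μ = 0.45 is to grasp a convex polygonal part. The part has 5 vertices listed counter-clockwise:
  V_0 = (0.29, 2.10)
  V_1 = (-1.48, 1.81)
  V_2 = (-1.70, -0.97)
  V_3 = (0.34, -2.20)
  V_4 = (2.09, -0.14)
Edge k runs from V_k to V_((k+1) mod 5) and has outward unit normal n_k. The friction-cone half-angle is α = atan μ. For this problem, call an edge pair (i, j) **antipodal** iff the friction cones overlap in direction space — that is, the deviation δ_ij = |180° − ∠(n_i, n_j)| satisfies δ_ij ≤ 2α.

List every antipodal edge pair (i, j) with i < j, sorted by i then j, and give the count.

count = 5; pairs: (0,2), (0,3), (1,3), (1,4), (2,4)

α = atan 0.45 = 24.23°;  2α = 48.46°
n_0 = (-0.1617, +0.9868)
n_1 = (-0.9969, +0.0789)
n_2 = (-0.5163, -0.8564)
n_3 = (+0.7621, -0.6474)
n_4 = (+0.7795, +0.6264)
  (0,1): δ = 103.83°  ·
  (0,2): δ = 40.39°  ✓
  (0,3): δ = 40.35°  ✓
  (0,4): δ = 119.48°  ·
  (1,2): δ = 116.56°  ·
  (1,3): δ = 35.82°  ✓
  (1,4): δ = 43.31°  ✓
  (2,3): δ = 99.26°  ·
  (2,4): δ = 20.13°  ✓
  (3,4): δ = 100.87°  ·
antipodal pairs: 5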